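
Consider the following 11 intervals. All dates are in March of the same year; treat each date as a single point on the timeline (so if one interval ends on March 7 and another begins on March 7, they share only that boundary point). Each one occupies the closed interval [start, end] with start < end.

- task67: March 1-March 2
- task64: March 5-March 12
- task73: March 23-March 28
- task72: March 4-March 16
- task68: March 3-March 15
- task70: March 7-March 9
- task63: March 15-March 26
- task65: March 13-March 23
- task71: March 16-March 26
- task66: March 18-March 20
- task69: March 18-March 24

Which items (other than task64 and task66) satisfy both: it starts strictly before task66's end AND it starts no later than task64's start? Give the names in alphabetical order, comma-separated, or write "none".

task67, task68, task72

Conditions: its start is strictly before task66's end (X.start < March 20) AND its start is no later than task64's start (X.start <= March 5).
task63: start March 15 < March 20? ✓; start March 15 <= March 5? ✗ → no.
task65: start March 13 < March 20? ✓; start March 13 <= March 5? ✗ → no.
task67: start March 1 < March 20? ✓; start March 1 <= March 5? ✓ → yes.
task68: start March 3 < March 20? ✓; start March 3 <= March 5? ✓ → yes.
task69: start March 18 < March 20? ✓; start March 18 <= March 5? ✗ → no.
task70: start March 7 < March 20? ✓; start March 7 <= March 5? ✗ → no.
task71: start March 16 < March 20? ✓; start March 16 <= March 5? ✗ → no.
task72: start March 4 < March 20? ✓; start March 4 <= March 5? ✓ → yes.
task73: start March 23 < March 20? ✗; start March 23 <= March 5? ✗ → no.
Result: task67, task68, task72.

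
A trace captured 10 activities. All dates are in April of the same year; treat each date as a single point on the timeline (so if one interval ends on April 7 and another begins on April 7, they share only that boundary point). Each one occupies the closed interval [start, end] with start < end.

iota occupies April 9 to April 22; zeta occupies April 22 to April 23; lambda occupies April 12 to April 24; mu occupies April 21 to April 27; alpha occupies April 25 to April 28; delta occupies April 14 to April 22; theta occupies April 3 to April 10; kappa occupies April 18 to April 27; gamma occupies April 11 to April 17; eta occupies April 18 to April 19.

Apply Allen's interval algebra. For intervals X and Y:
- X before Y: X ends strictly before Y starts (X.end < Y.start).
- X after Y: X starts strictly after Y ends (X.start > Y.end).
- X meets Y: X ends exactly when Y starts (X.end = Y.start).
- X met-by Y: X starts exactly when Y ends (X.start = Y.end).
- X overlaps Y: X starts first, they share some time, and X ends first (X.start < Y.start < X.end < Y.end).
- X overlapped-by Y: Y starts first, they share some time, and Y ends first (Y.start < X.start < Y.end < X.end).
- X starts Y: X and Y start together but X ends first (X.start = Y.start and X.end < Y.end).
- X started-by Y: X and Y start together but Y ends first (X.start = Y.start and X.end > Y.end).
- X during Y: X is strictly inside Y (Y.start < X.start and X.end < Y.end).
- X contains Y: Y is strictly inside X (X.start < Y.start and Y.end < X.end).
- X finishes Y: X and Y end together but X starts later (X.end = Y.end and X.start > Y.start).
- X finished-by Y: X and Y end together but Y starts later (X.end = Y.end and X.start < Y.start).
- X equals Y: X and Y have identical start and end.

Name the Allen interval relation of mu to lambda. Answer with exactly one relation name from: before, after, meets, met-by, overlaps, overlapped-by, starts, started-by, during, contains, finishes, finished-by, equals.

mu = [April 21, April 27]; lambda = [April 12, April 24].
Compare endpoints: mu.start > lambda.start, mu.start < lambda.end, mu.end > lambda.start, mu.end > lambda.end.
That pattern is 'overlapped-by'.

overlapped-by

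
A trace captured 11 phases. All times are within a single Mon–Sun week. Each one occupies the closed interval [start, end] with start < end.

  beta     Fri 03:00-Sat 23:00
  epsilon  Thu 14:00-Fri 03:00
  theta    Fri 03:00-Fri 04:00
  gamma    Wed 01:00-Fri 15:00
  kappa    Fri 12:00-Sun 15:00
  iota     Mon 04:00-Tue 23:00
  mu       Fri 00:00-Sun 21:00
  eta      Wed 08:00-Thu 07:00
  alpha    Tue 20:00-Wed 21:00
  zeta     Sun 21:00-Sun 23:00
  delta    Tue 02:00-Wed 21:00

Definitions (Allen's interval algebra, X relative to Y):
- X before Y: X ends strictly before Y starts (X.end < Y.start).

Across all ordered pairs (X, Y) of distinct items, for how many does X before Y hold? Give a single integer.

33

Checking all 110 ordered pairs for relation 'before'; matching pairs in alphabetical order:
(alpha, beta): alpha before beta ✓
(alpha, epsilon): alpha before epsilon ✓
(alpha, kappa): alpha before kappa ✓
(alpha, mu): alpha before mu ✓
(alpha, theta): alpha before theta ✓
(alpha, zeta): alpha before zeta ✓
(beta, zeta): beta before zeta ✓
(delta, beta): delta before beta ✓
(delta, epsilon): delta before epsilon ✓
(delta, kappa): delta before kappa ✓
(delta, mu): delta before mu ✓
(delta, theta): delta before theta ✓
(delta, zeta): delta before zeta ✓
(epsilon, kappa): epsilon before kappa ✓
(epsilon, zeta): epsilon before zeta ✓
(eta, beta): eta before beta ✓
(eta, epsilon): eta before epsilon ✓
(eta, kappa): eta before kappa ✓
(eta, mu): eta before mu ✓
(eta, theta): eta before theta ✓
(eta, zeta): eta before zeta ✓
(gamma, zeta): gamma before zeta ✓
(iota, beta): iota before beta ✓
(iota, epsilon): iota before epsilon ✓
... plus 9 further pairs not listed.
Count: 33.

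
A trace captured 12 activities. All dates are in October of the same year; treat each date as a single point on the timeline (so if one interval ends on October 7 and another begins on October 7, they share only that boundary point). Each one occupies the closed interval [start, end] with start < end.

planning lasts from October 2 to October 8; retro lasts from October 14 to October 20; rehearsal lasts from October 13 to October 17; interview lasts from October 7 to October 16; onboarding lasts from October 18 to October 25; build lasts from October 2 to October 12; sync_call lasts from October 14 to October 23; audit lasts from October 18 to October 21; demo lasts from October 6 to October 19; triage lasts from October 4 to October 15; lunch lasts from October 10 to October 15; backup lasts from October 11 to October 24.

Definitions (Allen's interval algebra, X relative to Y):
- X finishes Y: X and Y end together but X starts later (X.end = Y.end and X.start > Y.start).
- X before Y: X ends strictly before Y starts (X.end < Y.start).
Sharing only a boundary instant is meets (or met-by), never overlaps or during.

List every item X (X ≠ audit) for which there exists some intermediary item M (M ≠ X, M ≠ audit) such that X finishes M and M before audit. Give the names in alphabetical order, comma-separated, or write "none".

lunch

Target audit = [October 18, October 21].
Intermediaries M with M before audit: build, interview, lunch, planning, rehearsal, triage.
Via build — items with X finishes build: none.
Via interview — items with X finishes interview: none.
Via lunch — items with X finishes lunch: none.
Via planning — items with X finishes planning: none.
Via rehearsal — items with X finishes rehearsal: none.
Via triage — items with X finishes triage: lunch.
Union: lunch.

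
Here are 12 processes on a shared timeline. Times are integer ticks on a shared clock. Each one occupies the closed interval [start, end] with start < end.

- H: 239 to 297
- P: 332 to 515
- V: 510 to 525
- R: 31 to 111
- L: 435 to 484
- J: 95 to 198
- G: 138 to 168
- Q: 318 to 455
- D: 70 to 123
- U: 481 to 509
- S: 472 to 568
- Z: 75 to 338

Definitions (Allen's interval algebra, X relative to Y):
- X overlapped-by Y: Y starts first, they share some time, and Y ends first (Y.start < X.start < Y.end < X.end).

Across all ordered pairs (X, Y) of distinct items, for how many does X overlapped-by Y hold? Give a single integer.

13

Checking all 132 ordered pairs for relation 'overlapped-by'; matching pairs in alphabetical order:
(D, R): D overlapped-by R ✓
(J, D): J overlapped-by D ✓
(J, R): J overlapped-by R ✓
(L, Q): L overlapped-by Q ✓
(P, Q): P overlapped-by Q ✓
(P, Z): P overlapped-by Z ✓
(Q, Z): Q overlapped-by Z ✓
(S, L): S overlapped-by L ✓
(S, P): S overlapped-by P ✓
(U, L): U overlapped-by L ✓
(V, P): V overlapped-by P ✓
(Z, D): Z overlapped-by D ✓
(Z, R): Z overlapped-by R ✓
Count: 13.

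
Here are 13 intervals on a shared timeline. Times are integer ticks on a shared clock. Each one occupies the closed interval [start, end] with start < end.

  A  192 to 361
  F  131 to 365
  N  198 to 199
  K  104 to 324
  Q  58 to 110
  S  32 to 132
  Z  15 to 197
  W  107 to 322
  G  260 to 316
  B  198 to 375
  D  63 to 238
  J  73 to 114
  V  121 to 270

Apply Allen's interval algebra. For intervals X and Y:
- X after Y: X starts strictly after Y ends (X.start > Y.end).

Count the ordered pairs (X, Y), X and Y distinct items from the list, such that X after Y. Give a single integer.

Checking all 156 ordered pairs for relation 'after'; matching pairs in alphabetical order:
(A, J): A after J ✓
(A, Q): A after Q ✓
(A, S): A after S ✓
(B, J): B after J ✓
(B, Q): B after Q ✓
(B, S): B after S ✓
(B, Z): B after Z ✓
(F, J): F after J ✓
(F, Q): F after Q ✓
(G, D): G after D ✓
(G, J): G after J ✓
(G, N): G after N ✓
(G, Q): G after Q ✓
(G, S): G after S ✓
(G, Z): G after Z ✓
(N, J): N after J ✓
(N, Q): N after Q ✓
(N, S): N after S ✓
(N, Z): N after Z ✓
(V, J): V after J ✓
(V, Q): V after Q ✓
Count: 21.

21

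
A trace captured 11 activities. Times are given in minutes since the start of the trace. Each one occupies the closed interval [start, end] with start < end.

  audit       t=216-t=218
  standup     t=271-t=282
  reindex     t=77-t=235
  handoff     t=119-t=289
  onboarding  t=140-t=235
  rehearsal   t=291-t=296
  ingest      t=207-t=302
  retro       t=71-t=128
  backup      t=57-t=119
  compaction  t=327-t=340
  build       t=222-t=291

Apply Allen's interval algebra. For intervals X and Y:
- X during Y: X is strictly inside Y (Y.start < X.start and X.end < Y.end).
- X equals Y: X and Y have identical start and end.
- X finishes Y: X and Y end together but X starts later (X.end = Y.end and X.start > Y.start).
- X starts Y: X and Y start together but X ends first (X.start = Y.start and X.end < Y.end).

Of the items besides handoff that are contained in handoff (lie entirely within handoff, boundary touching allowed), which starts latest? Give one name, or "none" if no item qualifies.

Target handoff = [t=119, t=289].
audit [t=216, t=218] → during → candidate.
backup [t=57, t=119] → meets → excluded.
build [t=222, t=291] → overlapped-by → excluded.
compaction [t=327, t=340] → after → excluded.
ingest [t=207, t=302] → overlapped-by → excluded.
onboarding [t=140, t=235] → during → candidate.
rehearsal [t=291, t=296] → after → excluded.
reindex [t=77, t=235] → overlaps → excluded.
retro [t=71, t=128] → overlaps → excluded.
standup [t=271, t=282] → during → candidate.
Among candidates, latest start is t=271 → standup.

standup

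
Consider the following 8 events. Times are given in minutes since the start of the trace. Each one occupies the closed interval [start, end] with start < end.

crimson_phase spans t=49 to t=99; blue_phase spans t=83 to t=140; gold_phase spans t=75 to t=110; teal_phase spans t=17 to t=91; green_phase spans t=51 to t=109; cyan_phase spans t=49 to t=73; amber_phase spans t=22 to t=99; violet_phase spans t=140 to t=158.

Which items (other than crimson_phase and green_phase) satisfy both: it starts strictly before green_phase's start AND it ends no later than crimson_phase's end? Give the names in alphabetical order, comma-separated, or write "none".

Conditions: its start is strictly before green_phase's start (X.start < t=51) AND its end is no later than crimson_phase's end (X.end <= t=99).
amber_phase: start t=22 < t=51? ✓; end t=99 <= t=99? ✓ → yes.
blue_phase: start t=83 < t=51? ✗; end t=140 <= t=99? ✗ → no.
cyan_phase: start t=49 < t=51? ✓; end t=73 <= t=99? ✓ → yes.
gold_phase: start t=75 < t=51? ✗; end t=110 <= t=99? ✗ → no.
teal_phase: start t=17 < t=51? ✓; end t=91 <= t=99? ✓ → yes.
violet_phase: start t=140 < t=51? ✗; end t=158 <= t=99? ✗ → no.
Result: amber_phase, cyan_phase, teal_phase.

amber_phase, cyan_phase, teal_phase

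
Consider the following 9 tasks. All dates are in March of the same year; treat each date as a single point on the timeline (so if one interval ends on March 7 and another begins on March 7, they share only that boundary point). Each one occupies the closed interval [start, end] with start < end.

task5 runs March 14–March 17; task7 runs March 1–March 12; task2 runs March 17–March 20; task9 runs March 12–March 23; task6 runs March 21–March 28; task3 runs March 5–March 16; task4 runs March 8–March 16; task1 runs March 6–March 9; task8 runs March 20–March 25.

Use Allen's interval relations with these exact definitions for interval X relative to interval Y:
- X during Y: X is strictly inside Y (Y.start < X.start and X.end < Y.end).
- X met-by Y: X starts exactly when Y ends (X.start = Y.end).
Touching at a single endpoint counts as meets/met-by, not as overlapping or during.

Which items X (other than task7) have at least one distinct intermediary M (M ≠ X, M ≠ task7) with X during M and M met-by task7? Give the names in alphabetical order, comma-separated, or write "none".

Target task7 = [March 1, March 12].
Intermediaries M with M met-by task7: task9.
Via task9 — items with X during task9: task2, task5.
Union: task2, task5.

task2, task5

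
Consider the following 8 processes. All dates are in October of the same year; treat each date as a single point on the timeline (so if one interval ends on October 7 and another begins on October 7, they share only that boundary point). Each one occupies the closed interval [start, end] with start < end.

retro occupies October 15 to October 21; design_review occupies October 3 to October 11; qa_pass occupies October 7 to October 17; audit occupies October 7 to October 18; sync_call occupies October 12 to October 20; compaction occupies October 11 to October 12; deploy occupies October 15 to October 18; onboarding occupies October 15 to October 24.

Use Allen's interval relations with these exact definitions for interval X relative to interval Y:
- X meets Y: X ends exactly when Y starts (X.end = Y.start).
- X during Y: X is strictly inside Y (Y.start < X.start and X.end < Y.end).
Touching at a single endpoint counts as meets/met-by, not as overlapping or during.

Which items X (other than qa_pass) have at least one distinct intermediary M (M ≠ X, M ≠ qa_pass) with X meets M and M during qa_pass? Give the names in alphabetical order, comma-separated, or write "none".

Target qa_pass = [October 7, October 17].
Intermediaries M with M during qa_pass: compaction.
Via compaction — items with X meets compaction: design_review.
Union: design_review.

design_review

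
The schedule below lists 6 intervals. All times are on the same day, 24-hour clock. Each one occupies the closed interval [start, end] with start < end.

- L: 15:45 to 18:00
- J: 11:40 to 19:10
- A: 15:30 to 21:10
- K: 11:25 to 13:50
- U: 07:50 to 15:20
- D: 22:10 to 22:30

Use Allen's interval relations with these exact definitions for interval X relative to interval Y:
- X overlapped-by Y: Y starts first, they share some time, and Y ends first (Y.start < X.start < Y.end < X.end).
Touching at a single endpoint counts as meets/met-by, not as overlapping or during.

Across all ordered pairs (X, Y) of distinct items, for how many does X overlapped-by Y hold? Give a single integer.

3

Checking all 30 ordered pairs for relation 'overlapped-by'; matching pairs in alphabetical order:
(A, J): A overlapped-by J ✓
(J, K): J overlapped-by K ✓
(J, U): J overlapped-by U ✓
Count: 3.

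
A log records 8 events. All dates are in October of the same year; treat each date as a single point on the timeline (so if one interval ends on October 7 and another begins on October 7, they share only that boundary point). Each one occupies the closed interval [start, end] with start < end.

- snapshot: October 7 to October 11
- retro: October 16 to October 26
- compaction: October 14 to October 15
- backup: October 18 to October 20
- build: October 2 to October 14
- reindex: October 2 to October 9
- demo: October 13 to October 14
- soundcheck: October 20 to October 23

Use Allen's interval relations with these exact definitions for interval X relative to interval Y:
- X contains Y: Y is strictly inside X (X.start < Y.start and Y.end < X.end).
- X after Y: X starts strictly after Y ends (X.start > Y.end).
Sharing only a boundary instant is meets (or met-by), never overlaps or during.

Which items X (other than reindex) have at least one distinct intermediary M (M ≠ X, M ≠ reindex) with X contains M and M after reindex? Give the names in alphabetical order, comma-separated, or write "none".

Target reindex = [October 2, October 9].
Intermediaries M with M after reindex: backup, compaction, demo, retro, soundcheck.
Via backup — items with X contains backup: retro.
Via compaction — items with X contains compaction: none.
Via demo — items with X contains demo: none.
Via retro — items with X contains retro: none.
Via soundcheck — items with X contains soundcheck: retro.
Union: retro.

retro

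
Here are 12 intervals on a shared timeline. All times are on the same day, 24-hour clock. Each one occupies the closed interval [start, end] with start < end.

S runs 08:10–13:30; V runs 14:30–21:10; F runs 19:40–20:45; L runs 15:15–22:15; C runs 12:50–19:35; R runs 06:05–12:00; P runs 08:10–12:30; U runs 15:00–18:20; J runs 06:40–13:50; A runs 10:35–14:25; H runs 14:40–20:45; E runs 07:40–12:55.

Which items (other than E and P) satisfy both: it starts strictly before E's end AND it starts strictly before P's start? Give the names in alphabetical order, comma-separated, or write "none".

Conditions: its start is strictly before E's end (X.start < 12:55) AND its start is strictly before P's start (X.start < 08:10).
A: start 10:35 < 12:55? ✓; start 10:35 < 08:10? ✗ → no.
C: start 12:50 < 12:55? ✓; start 12:50 < 08:10? ✗ → no.
F: start 19:40 < 12:55? ✗; start 19:40 < 08:10? ✗ → no.
H: start 14:40 < 12:55? ✗; start 14:40 < 08:10? ✗ → no.
J: start 06:40 < 12:55? ✓; start 06:40 < 08:10? ✓ → yes.
L: start 15:15 < 12:55? ✗; start 15:15 < 08:10? ✗ → no.
R: start 06:05 < 12:55? ✓; start 06:05 < 08:10? ✓ → yes.
S: start 08:10 < 12:55? ✓; start 08:10 < 08:10? ✗ → no.
U: start 15:00 < 12:55? ✗; start 15:00 < 08:10? ✗ → no.
V: start 14:30 < 12:55? ✗; start 14:30 < 08:10? ✗ → no.
Result: J, R.

J, R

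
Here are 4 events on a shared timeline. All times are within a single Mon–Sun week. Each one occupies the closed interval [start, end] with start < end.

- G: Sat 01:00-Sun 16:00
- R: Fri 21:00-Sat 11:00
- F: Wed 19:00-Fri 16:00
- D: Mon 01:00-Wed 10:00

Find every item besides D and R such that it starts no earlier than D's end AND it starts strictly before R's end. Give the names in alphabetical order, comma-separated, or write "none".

F, G

Conditions: its start is no earlier than D's end (X.start >= Wed 10:00) AND its start is strictly before R's end (X.start < Sat 11:00).
F: start Wed 19:00 >= Wed 10:00? ✓; start Wed 19:00 < Sat 11:00? ✓ → yes.
G: start Sat 01:00 >= Wed 10:00? ✓; start Sat 01:00 < Sat 11:00? ✓ → yes.
Result: F, G.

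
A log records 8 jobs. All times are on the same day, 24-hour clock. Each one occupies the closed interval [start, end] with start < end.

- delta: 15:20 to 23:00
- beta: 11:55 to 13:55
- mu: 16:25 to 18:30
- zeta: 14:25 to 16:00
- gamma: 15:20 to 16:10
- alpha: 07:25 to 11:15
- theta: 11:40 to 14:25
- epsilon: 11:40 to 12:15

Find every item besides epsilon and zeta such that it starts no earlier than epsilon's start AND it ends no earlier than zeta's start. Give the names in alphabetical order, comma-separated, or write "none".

Conditions: its start is no earlier than epsilon's start (X.start >= 11:40) AND its end is no earlier than zeta's start (X.end >= 14:25).
alpha: start 07:25 >= 11:40? ✗; end 11:15 >= 14:25? ✗ → no.
beta: start 11:55 >= 11:40? ✓; end 13:55 >= 14:25? ✗ → no.
delta: start 15:20 >= 11:40? ✓; end 23:00 >= 14:25? ✓ → yes.
gamma: start 15:20 >= 11:40? ✓; end 16:10 >= 14:25? ✓ → yes.
mu: start 16:25 >= 11:40? ✓; end 18:30 >= 14:25? ✓ → yes.
theta: start 11:40 >= 11:40? ✓; end 14:25 >= 14:25? ✓ → yes.
Result: delta, gamma, mu, theta.

delta, gamma, mu, theta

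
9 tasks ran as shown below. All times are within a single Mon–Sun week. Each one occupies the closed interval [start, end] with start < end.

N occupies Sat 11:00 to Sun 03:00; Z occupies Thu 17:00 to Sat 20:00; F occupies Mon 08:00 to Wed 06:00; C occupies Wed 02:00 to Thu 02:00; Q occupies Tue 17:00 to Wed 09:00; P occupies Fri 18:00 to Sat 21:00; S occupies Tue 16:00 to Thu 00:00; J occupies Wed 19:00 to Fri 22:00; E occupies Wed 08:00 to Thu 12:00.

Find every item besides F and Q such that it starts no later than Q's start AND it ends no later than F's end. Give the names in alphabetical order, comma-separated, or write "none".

none

Conditions: its start is no later than Q's start (X.start <= Tue 17:00) AND its end is no later than F's end (X.end <= Wed 06:00).
C: start Wed 02:00 <= Tue 17:00? ✗; end Thu 02:00 <= Wed 06:00? ✗ → no.
E: start Wed 08:00 <= Tue 17:00? ✗; end Thu 12:00 <= Wed 06:00? ✗ → no.
J: start Wed 19:00 <= Tue 17:00? ✗; end Fri 22:00 <= Wed 06:00? ✗ → no.
N: start Sat 11:00 <= Tue 17:00? ✗; end Sun 03:00 <= Wed 06:00? ✗ → no.
P: start Fri 18:00 <= Tue 17:00? ✗; end Sat 21:00 <= Wed 06:00? ✗ → no.
S: start Tue 16:00 <= Tue 17:00? ✓; end Thu 00:00 <= Wed 06:00? ✗ → no.
Z: start Thu 17:00 <= Tue 17:00? ✗; end Sat 20:00 <= Wed 06:00? ✗ → no.
Result: none.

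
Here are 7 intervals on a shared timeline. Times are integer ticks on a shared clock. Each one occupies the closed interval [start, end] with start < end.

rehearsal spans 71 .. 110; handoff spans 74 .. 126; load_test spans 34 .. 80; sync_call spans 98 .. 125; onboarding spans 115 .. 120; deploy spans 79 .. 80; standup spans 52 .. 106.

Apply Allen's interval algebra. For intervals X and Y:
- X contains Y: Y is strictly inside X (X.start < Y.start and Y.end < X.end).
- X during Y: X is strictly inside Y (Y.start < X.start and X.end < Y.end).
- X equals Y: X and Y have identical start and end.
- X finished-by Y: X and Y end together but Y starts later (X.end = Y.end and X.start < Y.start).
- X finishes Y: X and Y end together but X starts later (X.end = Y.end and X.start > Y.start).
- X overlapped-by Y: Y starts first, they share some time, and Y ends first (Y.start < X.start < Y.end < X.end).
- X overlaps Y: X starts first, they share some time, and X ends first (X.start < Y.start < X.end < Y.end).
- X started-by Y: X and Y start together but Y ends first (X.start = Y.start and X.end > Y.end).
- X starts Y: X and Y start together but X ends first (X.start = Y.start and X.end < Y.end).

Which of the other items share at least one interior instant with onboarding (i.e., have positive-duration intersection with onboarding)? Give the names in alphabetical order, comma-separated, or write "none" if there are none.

Target onboarding = [115, 120].
deploy [79, 80] → before → no.
handoff [74, 126] → contains → yes.
load_test [34, 80] → before → no.
rehearsal [71, 110] → before → no.
standup [52, 106] → before → no.
sync_call [98, 125] → contains → yes.
Result: handoff, sync_call.

handoff, sync_call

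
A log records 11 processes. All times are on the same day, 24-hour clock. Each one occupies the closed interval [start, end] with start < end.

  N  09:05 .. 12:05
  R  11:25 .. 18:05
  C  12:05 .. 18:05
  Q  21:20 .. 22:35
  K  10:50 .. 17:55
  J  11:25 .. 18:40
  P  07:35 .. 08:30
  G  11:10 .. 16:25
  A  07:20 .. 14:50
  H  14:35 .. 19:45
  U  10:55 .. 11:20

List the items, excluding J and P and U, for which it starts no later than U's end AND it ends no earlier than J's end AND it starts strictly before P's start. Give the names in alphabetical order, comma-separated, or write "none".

none

Conditions: its start is no later than U's end (X.start <= 11:20) AND its end is no earlier than J's end (X.end >= 18:40) AND its start is strictly before P's start (X.start < 07:35).
A: start 07:20 <= 11:20? ✓; end 14:50 >= 18:40? ✗; start 07:20 < 07:35? ✓ → no.
C: start 12:05 <= 11:20? ✗; end 18:05 >= 18:40? ✗; start 12:05 < 07:35? ✗ → no.
G: start 11:10 <= 11:20? ✓; end 16:25 >= 18:40? ✗; start 11:10 < 07:35? ✗ → no.
H: start 14:35 <= 11:20? ✗; end 19:45 >= 18:40? ✓; start 14:35 < 07:35? ✗ → no.
K: start 10:50 <= 11:20? ✓; end 17:55 >= 18:40? ✗; start 10:50 < 07:35? ✗ → no.
N: start 09:05 <= 11:20? ✓; end 12:05 >= 18:40? ✗; start 09:05 < 07:35? ✗ → no.
Q: start 21:20 <= 11:20? ✗; end 22:35 >= 18:40? ✓; start 21:20 < 07:35? ✗ → no.
R: start 11:25 <= 11:20? ✗; end 18:05 >= 18:40? ✗; start 11:25 < 07:35? ✗ → no.
Result: none.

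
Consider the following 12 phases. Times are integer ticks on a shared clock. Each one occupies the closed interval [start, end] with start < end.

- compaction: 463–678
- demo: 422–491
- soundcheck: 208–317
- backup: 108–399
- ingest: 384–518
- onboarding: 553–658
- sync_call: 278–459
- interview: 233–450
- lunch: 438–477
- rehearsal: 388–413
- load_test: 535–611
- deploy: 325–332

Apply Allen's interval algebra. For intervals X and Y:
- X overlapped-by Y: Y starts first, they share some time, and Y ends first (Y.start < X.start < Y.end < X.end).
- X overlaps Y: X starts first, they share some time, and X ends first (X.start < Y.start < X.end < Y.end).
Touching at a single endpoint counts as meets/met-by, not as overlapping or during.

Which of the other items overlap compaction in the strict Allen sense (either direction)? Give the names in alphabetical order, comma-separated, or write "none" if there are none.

demo, ingest, lunch

Target compaction = [463, 678].
backup [108, 399] → before → no.
demo [422, 491] → overlaps → yes.
deploy [325, 332] → before → no.
ingest [384, 518] → overlaps → yes.
interview [233, 450] → before → no.
load_test [535, 611] → during → no.
lunch [438, 477] → overlaps → yes.
onboarding [553, 658] → during → no.
rehearsal [388, 413] → before → no.
soundcheck [208, 317] → before → no.
sync_call [278, 459] → before → no.
Result: demo, ingest, lunch.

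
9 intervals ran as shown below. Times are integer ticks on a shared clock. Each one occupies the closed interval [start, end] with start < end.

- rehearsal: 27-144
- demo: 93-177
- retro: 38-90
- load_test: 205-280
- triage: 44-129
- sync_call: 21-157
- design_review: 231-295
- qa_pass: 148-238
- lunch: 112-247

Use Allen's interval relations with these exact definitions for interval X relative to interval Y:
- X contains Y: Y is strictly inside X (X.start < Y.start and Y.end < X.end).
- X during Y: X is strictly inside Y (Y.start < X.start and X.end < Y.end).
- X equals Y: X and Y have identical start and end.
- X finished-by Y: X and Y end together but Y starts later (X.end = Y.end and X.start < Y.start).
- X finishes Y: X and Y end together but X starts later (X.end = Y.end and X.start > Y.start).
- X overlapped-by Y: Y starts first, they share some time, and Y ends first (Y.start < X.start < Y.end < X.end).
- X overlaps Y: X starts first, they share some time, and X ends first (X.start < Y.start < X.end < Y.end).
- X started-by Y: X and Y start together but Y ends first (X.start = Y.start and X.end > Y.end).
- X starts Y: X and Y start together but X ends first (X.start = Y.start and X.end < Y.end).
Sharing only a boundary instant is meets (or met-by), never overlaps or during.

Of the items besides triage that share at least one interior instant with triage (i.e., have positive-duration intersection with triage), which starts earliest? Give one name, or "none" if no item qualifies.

Target triage = [44, 129].
demo [93, 177] → overlapped-by → candidate.
design_review [231, 295] → after → excluded.
load_test [205, 280] → after → excluded.
lunch [112, 247] → overlapped-by → candidate.
qa_pass [148, 238] → after → excluded.
rehearsal [27, 144] → contains → candidate.
retro [38, 90] → overlaps → candidate.
sync_call [21, 157] → contains → candidate.
Among candidates, earliest start is 21 → sync_call.

sync_call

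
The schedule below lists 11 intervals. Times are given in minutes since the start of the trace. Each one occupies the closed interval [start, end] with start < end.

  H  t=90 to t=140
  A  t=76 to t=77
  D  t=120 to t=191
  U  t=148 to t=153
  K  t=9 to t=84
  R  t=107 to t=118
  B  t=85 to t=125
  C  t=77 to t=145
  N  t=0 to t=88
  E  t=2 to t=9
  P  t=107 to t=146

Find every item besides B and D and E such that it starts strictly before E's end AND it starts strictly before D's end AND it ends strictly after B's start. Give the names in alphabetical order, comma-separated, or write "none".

Conditions: its start is strictly before E's end (X.start < t=9) AND its start is strictly before D's end (X.start < t=191) AND its end is strictly after B's start (X.end > t=85).
A: start t=76 < t=9? ✗; start t=76 < t=191? ✓; end t=77 > t=85? ✗ → no.
C: start t=77 < t=9? ✗; start t=77 < t=191? ✓; end t=145 > t=85? ✓ → no.
H: start t=90 < t=9? ✗; start t=90 < t=191? ✓; end t=140 > t=85? ✓ → no.
K: start t=9 < t=9? ✗; start t=9 < t=191? ✓; end t=84 > t=85? ✗ → no.
N: start t=0 < t=9? ✓; start t=0 < t=191? ✓; end t=88 > t=85? ✓ → yes.
P: start t=107 < t=9? ✗; start t=107 < t=191? ✓; end t=146 > t=85? ✓ → no.
R: start t=107 < t=9? ✗; start t=107 < t=191? ✓; end t=118 > t=85? ✓ → no.
U: start t=148 < t=9? ✗; start t=148 < t=191? ✓; end t=153 > t=85? ✓ → no.
Result: N.

N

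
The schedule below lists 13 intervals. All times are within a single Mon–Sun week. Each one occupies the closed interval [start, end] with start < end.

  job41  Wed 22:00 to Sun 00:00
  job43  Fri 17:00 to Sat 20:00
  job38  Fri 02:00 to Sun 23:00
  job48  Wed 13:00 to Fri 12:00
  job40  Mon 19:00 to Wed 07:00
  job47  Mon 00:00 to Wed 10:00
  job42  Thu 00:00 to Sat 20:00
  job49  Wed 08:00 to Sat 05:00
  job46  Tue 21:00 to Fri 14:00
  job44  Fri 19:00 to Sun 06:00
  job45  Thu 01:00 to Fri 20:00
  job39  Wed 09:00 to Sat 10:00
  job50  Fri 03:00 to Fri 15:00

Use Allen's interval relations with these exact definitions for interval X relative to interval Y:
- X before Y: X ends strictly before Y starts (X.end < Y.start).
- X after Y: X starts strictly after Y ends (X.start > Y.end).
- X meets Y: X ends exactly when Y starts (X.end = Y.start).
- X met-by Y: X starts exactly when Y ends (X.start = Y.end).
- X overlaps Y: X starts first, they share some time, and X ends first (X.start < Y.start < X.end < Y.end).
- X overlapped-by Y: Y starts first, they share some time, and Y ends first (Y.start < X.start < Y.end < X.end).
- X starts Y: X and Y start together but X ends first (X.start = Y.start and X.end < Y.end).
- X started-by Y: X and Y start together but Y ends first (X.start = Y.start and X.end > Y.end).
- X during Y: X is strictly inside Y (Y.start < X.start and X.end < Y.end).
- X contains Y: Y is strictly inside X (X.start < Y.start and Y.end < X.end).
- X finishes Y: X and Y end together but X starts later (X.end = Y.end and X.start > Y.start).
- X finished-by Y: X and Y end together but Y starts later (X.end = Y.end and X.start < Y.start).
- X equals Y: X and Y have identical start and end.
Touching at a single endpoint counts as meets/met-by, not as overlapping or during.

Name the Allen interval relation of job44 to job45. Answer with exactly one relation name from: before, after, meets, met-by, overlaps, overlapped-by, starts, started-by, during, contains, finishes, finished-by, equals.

overlapped-by

job44 = [Fri 19:00, Sun 06:00]; job45 = [Thu 01:00, Fri 20:00].
Compare endpoints: job44.start > job45.start, job44.start < job45.end, job44.end > job45.start, job44.end > job45.end.
That pattern is 'overlapped-by'.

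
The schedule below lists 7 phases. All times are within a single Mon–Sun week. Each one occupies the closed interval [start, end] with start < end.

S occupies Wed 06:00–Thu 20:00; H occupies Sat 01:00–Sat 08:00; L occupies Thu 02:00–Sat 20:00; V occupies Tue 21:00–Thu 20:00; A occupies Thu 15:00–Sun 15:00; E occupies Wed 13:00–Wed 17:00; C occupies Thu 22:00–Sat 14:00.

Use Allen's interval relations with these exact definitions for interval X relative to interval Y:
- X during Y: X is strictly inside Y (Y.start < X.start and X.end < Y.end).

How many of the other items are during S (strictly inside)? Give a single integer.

1

Target S = [Wed 06:00, Thu 20:00].
A [Thu 15:00, Sun 15:00] → overlapped-by → no.
C [Thu 22:00, Sat 14:00] → after → no.
E [Wed 13:00, Wed 17:00] → during → counts.
H [Sat 01:00, Sat 08:00] → after → no.
L [Thu 02:00, Sat 20:00] → overlapped-by → no.
V [Tue 21:00, Thu 20:00] → finished-by → no.
Total: 1.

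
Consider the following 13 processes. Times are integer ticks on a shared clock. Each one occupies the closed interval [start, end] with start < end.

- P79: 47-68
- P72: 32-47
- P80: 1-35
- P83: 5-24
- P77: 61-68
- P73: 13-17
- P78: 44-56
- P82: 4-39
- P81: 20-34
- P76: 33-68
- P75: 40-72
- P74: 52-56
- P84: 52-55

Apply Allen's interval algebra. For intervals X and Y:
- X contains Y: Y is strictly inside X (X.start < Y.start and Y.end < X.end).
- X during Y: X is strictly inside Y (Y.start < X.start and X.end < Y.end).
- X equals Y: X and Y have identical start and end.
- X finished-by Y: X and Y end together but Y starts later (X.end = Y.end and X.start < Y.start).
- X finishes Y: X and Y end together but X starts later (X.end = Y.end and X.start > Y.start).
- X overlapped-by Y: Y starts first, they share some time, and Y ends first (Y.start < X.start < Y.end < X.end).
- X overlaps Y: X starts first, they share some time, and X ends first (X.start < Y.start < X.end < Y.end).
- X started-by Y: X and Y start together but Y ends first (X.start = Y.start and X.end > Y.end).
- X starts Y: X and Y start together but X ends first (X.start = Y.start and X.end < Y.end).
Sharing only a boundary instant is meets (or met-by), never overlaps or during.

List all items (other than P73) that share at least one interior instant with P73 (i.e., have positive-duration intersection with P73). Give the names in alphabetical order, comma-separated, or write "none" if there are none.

Target P73 = [13, 17].
P72 [32, 47] → after → no.
P74 [52, 56] → after → no.
P75 [40, 72] → after → no.
P76 [33, 68] → after → no.
P77 [61, 68] → after → no.
P78 [44, 56] → after → no.
P79 [47, 68] → after → no.
P80 [1, 35] → contains → yes.
P81 [20, 34] → after → no.
P82 [4, 39] → contains → yes.
P83 [5, 24] → contains → yes.
P84 [52, 55] → after → no.
Result: P80, P82, P83.

P80, P82, P83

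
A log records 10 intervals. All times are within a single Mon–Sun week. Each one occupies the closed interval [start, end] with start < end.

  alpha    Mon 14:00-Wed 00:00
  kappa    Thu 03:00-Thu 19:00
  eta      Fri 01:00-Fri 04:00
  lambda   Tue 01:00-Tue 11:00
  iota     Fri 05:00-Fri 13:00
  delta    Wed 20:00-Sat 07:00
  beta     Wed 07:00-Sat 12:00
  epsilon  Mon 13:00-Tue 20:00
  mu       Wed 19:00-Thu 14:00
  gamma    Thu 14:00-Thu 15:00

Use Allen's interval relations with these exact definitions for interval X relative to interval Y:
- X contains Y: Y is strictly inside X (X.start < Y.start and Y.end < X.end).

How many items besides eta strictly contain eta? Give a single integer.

2

Target eta = [Fri 01:00, Fri 04:00].
alpha [Mon 14:00, Wed 00:00] → before → no.
beta [Wed 07:00, Sat 12:00] → contains → counts.
delta [Wed 20:00, Sat 07:00] → contains → counts.
epsilon [Mon 13:00, Tue 20:00] → before → no.
gamma [Thu 14:00, Thu 15:00] → before → no.
iota [Fri 05:00, Fri 13:00] → after → no.
kappa [Thu 03:00, Thu 19:00] → before → no.
lambda [Tue 01:00, Tue 11:00] → before → no.
mu [Wed 19:00, Thu 14:00] → before → no.
Total: 2.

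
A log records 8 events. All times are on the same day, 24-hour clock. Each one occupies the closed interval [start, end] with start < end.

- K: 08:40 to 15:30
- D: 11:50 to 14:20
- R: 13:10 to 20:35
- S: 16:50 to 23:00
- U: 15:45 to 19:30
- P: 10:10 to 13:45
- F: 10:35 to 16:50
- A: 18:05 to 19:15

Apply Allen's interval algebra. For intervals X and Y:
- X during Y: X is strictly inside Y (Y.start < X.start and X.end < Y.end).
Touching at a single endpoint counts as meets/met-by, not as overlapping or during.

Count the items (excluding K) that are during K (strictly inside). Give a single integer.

Target K = [08:40, 15:30].
A [18:05, 19:15] → after → no.
D [11:50, 14:20] → during → counts.
F [10:35, 16:50] → overlapped-by → no.
P [10:10, 13:45] → during → counts.
R [13:10, 20:35] → overlapped-by → no.
S [16:50, 23:00] → after → no.
U [15:45, 19:30] → after → no.
Total: 2.

2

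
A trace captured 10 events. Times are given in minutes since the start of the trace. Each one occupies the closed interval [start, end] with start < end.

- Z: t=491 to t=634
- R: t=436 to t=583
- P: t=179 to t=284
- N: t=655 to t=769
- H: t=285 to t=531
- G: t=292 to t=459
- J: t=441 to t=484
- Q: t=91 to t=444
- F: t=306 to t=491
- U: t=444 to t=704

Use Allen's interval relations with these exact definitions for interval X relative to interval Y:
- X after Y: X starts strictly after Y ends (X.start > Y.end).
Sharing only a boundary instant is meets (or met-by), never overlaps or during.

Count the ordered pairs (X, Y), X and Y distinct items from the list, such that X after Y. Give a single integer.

18

Checking all 90 ordered pairs for relation 'after'; matching pairs in alphabetical order:
(F, P): F after P ✓
(G, P): G after P ✓
(H, P): H after P ✓
(J, P): J after P ✓
(N, F): N after F ✓
(N, G): N after G ✓
(N, H): N after H ✓
(N, J): N after J ✓
(N, P): N after P ✓
(N, Q): N after Q ✓
(N, R): N after R ✓
(N, Z): N after Z ✓
(R, P): R after P ✓
(U, P): U after P ✓
(Z, G): Z after G ✓
(Z, J): Z after J ✓
(Z, P): Z after P ✓
(Z, Q): Z after Q ✓
Count: 18.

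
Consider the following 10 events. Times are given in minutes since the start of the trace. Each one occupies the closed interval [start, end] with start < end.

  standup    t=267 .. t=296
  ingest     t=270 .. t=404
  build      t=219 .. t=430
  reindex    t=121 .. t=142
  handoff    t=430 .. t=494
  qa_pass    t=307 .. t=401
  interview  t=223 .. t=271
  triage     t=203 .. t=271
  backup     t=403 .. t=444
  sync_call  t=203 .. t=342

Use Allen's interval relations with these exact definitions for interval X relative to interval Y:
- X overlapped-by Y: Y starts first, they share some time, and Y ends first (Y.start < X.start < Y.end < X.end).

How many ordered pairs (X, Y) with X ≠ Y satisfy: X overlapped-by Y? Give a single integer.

Checking all 90 ordered pairs for relation 'overlapped-by'; matching pairs in alphabetical order:
(backup, build): backup overlapped-by build ✓
(backup, ingest): backup overlapped-by ingest ✓
(build, sync_call): build overlapped-by sync_call ✓
(build, triage): build overlapped-by triage ✓
(handoff, backup): handoff overlapped-by backup ✓
(ingest, interview): ingest overlapped-by interview ✓
(ingest, standup): ingest overlapped-by standup ✓
(ingest, sync_call): ingest overlapped-by sync_call ✓
(ingest, triage): ingest overlapped-by triage ✓
(qa_pass, sync_call): qa_pass overlapped-by sync_call ✓
(standup, interview): standup overlapped-by interview ✓
(standup, triage): standup overlapped-by triage ✓
Count: 12.

12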